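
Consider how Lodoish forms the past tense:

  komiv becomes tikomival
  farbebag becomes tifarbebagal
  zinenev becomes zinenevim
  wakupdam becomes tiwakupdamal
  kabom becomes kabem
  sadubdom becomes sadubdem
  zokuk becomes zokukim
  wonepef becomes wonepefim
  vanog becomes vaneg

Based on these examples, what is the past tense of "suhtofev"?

suhtofevim

"suhtofev" has last vowel 'e'. The stems whose last vowel is 'e' (wonepef → wonepefim, zinenev → zinenevim) add -im.
So suhtofev → suhtofevim.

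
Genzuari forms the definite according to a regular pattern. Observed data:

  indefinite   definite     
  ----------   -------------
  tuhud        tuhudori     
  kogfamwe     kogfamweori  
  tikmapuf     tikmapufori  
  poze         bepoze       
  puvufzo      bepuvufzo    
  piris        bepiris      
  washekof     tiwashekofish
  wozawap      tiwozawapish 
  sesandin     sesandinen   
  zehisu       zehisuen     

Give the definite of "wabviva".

kogfamwe and poze both end in -e yet inflect differently (kogfamweori, bepoze), so the final letter is not what conditions the rule; the first letter is.
"wabviva" begins with w-. The stems beginning with w- (washekof → tiwashekofish, wozawap → tiwozawapish) add ti- … -ish around the stem.
The other patterns: stems beginning with k- or t- add -ori; stems beginning with p- add the prefix be-; stems beginning with s- or z- add -en.
So wabviva → tiwabvivaish.

tiwabvivaish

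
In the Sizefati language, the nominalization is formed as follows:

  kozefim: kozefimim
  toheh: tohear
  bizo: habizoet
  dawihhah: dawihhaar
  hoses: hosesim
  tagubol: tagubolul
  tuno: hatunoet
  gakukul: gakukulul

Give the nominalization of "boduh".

boduar

tagubol and tuno both have last vowel 'o' yet inflect differently (tagubolul, hatunoet), so the last vowel is not what conditions the rule; the final letter is.
"boduh" ends in -h. The stems ending in -h (dawihhah → dawihhaar, toheh → tohear) drop the final letter and add -ar.
The other patterns: stems ending in -l add -ul; stems ending in -o add ha- … -et around the stem; stems ending in -m or -s add -im.
So boduh → boduar.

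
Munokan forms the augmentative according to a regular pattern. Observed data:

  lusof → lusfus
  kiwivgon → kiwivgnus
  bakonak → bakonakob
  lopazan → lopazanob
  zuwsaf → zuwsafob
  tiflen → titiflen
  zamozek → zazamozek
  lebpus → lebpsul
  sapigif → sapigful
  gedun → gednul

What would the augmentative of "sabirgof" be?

kiwivgon and lopazan both end in -n yet inflect differently (kiwivgnus, lopazanob), so the final letter is not what conditions the rule; the last vowel is.
"sabirgof" has last vowel 'o'. The stems whose last vowel is 'o' (lusof → lusfus, kiwivgon → kiwivgnus) delete the last vowel and add -us.
So sabirgof → sabirgfus.

sabirgfus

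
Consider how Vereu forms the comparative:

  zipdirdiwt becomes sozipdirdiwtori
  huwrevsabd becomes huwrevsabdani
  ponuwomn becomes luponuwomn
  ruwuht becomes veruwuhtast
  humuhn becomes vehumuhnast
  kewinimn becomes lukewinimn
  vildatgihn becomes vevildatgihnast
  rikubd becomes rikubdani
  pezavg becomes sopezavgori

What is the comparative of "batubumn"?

kewinimn and vildatgihn both end in -n yet inflect differently (lukewinimn, vevildatgihnast), so the final letter is not what conditions the rule; the second-to-last letter is.
"batubumn" has second-to-last letter 'm'. The stems whose second-to-last letter is 'm' (kewinimn → lukewinimn, ponuwomn → luponuwomn) add the prefix lu-.
The other patterns: stems whose second-to-last letter is 'b' add -ani; stems whose second-to-last letter is 'h' add ve- … -ast around the stem; stems whose second-to-last letter is 'v' or 'w' add so- … -ori around the stem.
So batubumn → lubatubumn.

lubatubumn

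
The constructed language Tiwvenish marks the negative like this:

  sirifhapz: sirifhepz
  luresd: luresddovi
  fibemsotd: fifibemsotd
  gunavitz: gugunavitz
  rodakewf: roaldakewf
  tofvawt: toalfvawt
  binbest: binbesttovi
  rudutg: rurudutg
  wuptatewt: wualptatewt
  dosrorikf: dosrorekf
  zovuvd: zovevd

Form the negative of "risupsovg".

luresd and fibemsotd both end in -d yet inflect differently (luresddovi, fifibemsotd), so the final letter is not what conditions the rule; the second-to-last letter is.
"risupsovg" has second-to-last letter 'v'. The one such stem in the data (zovuvd → zovevd) changes the last vowel to 'e' (as do sirifhapz, dosrorikf), so the same rule applies.
The other patterns: stems whose second-to-last letter is 's' double the final consonant and add -ovi; stems whose second-to-last letter is 't' repeat the first consonant+vowel as a prefix; stems whose second-to-last letter is 'w' insert -al- after the first vowel.
So risupsovg → risupsevg.

risupsevg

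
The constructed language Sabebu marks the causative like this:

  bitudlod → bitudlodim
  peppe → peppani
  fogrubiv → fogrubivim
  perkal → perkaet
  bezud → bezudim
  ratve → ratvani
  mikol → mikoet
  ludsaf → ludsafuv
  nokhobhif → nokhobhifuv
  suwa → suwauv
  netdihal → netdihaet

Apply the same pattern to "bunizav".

ludsaf and netdihal both have last vowel 'a' yet inflect differently (ludsafuv, netdihaet), so the last vowel is not what conditions the rule; the final letter is.
"bunizav" ends in -v. The one such stem in the data (fogrubiv → fogrubivim) adds -im, so the same rule applies.
The other patterns: stems ending in -e drop the final letter and add -ani; stems ending in -a or -f add -uv; stems ending in -l drop the final letter and add -et.
So bunizav → bunizavim.

bunizavim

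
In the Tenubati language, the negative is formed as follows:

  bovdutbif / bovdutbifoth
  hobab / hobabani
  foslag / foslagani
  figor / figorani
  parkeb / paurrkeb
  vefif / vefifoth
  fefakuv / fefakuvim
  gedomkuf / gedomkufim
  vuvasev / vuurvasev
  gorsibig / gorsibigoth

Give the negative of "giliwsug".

giliwsugim

vuvasev and fefakuv both end in -v yet inflect differently (vuurvasev, fefakuvim), so the final letter is not what conditions the rule; the last vowel is.
"giliwsug" has last vowel 'u'. The stems whose last vowel is 'u' (gedomkuf → gedomkufim, fefakuv → fefakuvim) add -im.
So giliwsug → giliwsugim.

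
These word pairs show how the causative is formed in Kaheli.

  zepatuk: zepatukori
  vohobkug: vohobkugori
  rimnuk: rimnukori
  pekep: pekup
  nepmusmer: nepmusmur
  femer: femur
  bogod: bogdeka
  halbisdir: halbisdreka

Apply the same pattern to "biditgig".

biditggeka

nepmusmer and halbisdir both end in -r yet inflect differently (nepmusmur, halbisdreka), so the final letter is not what conditions the rule; the last vowel is.
"biditgig" has last vowel 'i'. The one such stem in the data (halbisdir → halbisdreka) deletes the last vowel and adds -eka (as does bogod), so the same rule applies.
The other patterns: stems whose last vowel is 'u' add -ori; stems whose last vowel is 'e' change the last vowel to 'u'.
So biditgig → biditggeka.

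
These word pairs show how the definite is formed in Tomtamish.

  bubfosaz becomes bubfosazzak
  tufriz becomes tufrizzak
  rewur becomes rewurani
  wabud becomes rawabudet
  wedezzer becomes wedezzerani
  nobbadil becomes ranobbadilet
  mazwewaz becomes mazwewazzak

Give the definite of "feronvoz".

feronvozzak

tufriz and nobbadil both have last vowel 'i' yet inflect differently (tufrizzak, ranobbadilet), so the last vowel is not what conditions the rule; the final letter is.
"feronvoz" ends in -z. The stems ending in -z (tufriz → tufrizzak, mazwewaz → mazwewazzak, bubfosaz → bubfosazzak) double the final consonant and add -ak.
So feronvoz → feronvozzak.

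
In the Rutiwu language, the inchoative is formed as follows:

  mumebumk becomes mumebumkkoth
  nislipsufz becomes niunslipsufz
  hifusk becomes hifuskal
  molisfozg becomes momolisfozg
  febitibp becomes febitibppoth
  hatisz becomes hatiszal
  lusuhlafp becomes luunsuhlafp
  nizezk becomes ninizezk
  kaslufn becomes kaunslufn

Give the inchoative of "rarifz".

raunrifz

hatisz and nislipsufz both end in -z yet inflect differently (hatiszal, niunslipsufz), so the final letter is not what conditions the rule; the second-to-last letter is.
"rarifz" has second-to-last letter 'f'. The stems whose second-to-last letter is 'f' (nislipsufz → niunslipsufz, lusuhlafp → luunsuhlafp, kaslufn → kaunslufn) insert -un- after the first vowel.
The other patterns: stems whose second-to-last letter is 's' add -al; stems whose second-to-last letter is 'z' repeat the first consonant+vowel as a prefix; stems whose second-to-last letter is 'b' or 'm' double the final consonant and add -oth.
So rarifz → raunrifz.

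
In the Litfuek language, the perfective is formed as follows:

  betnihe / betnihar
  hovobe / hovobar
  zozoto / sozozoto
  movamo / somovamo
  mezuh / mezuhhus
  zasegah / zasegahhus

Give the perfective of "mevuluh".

mevuluhhus

movamo and mezuh both begin with m- yet inflect differently (somovamo, mezuhhus), so the first letter is not what conditions the rule; the final letter is.
"mevuluh" ends in -h. The stems ending in -h (mezuh → mezuhhus, zasegah → zasegahhus) double the final consonant and add -us.
The other patterns: stems ending in -e drop the final letter and add -ar; stems ending in -o add the prefix so-.
So mevuluh → mevuluhhus.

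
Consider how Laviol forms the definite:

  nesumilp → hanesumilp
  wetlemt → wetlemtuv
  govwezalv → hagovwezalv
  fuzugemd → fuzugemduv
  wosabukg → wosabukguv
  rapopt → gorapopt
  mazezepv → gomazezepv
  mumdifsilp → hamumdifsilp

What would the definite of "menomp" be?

govwezalv and mazezepv both end in -v yet inflect differently (hagovwezalv, gomazezepv), so the final letter is not what conditions the rule; the second-to-last letter is.
"menomp" has second-to-last letter 'm'. The stems whose second-to-last letter is 'm' (wetlemt → wetlemtuv, fuzugemd → fuzugemduv) add -uv.
So menomp → menompuv.

menompuv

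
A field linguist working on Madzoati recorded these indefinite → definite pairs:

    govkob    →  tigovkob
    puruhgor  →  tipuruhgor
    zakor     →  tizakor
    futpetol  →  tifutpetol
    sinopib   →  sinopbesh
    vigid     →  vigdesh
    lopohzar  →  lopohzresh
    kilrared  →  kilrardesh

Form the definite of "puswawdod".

tipuswawdod

govkob and sinopib both end in -b yet inflect differently (tigovkob, sinopbesh), so the final letter is not what conditions the rule; the last vowel is.
"puswawdod" has last vowel 'o'. The stems whose last vowel is 'o' (govkob → tigovkob, puruhgor → tipuruhgor, zakor → tizakor) add the prefix ti-.
The other pattern: stems whose last vowel is 'a', 'e' or 'i' delete the last vowel and add -esh.
So puswawdod → tipuswawdod.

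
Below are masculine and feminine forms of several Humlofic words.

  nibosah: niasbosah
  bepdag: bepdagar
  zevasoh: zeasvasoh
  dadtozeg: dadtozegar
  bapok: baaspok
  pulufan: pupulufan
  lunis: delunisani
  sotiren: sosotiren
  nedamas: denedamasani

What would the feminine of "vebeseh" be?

veasbeseh

nedamas and bepdag both have last vowel 'a' yet inflect differently (denedamasani, bepdagar), so the last vowel is not what conditions the rule; the final letter is.
"vebeseh" ends in -h. The stems ending in -h (zevasoh → zeasvasoh, nibosah → niasbosah) insert -as- after the first vowel.
So vebeseh → veasbeseh.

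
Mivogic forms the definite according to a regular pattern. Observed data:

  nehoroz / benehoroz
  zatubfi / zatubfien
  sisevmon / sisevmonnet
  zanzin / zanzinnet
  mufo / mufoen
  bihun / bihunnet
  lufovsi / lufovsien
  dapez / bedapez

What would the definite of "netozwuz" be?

benetozwuz

"netozwuz" ends in -z. The stems ending in -z (dapez → bedapez, nehoroz → benehoroz) add the prefix be-.
So netozwuz → benetozwuz.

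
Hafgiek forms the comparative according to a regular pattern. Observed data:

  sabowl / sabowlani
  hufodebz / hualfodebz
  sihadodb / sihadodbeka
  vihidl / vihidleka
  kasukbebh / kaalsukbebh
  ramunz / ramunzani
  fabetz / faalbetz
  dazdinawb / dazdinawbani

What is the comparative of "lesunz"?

lesunzani

"lesunz" has second-to-last letter 'n'. The one such stem in the data (ramunz → ramunzani) adds -ani, so the same rule applies.
The other patterns: stems whose second-to-last letter is 'd' add -eka; stems whose second-to-last letter is 'b' or 't' insert -al- after the first vowel.
So lesunz → lesunzani.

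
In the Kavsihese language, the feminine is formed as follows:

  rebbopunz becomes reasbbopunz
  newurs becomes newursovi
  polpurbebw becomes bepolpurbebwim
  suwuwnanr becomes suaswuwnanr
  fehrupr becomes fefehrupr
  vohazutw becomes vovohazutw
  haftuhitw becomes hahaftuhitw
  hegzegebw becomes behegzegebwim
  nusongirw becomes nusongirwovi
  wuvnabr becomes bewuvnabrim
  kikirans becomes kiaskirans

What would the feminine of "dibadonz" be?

diasbadonz

"dibadonz" has second-to-last letter 'n'. The stems whose second-to-last letter is 'n' (kikirans → kiaskirans, suwuwnanr → suaswuwnanr, rebbopunz → reasbbopunz) insert -as- after the first vowel.
The other patterns: stems whose second-to-last letter is 'r' add -ovi; stems whose second-to-last letter is 'b' add be- … -im around the stem; stems whose second-to-last letter is 'p' or 't' repeat the first consonant+vowel as a prefix.
So dibadonz → diasbadonz.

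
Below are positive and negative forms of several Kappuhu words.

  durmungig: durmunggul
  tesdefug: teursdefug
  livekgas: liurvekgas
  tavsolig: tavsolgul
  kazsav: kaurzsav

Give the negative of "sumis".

sumsul

durmungig and tesdefug both end in -g yet inflect differently (durmunggul, teursdefug), so the final letter is not what conditions the rule; the last vowel is.
"sumis" has last vowel 'i'. The stems whose last vowel is 'i' (durmungig → durmunggul, tavsolig → tavsolgul) delete the last vowel and add -ul.
So sumis → sumsul.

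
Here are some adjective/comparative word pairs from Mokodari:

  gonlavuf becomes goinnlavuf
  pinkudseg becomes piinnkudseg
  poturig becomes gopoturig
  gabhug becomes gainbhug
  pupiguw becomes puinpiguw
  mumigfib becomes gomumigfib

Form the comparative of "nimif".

poturig and gabhug both end in -g yet inflect differently (gopoturig, gainbhug), so the final letter is not what conditions the rule; the last vowel is.
"nimif" has last vowel 'i'. The stems whose last vowel is 'i' (mumigfib → gomumigfib, poturig → gopoturig) add the prefix go-.
So nimif → gonimif.

gonimif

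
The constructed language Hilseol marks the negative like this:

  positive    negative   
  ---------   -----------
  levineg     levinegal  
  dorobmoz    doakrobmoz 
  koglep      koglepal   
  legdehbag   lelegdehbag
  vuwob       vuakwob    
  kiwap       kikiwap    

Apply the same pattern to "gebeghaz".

"gebeghaz" has last vowel 'a'. The stems whose last vowel is 'a' (legdehbag → lelegdehbag, kiwap → kikiwap) repeat the first consonant+vowel as a prefix.
The other patterns: stems whose last vowel is 'e' add -al; stems whose last vowel is 'o' insert -ak- after the first vowel.
So gebeghaz → gegebeghaz.

gegebeghaz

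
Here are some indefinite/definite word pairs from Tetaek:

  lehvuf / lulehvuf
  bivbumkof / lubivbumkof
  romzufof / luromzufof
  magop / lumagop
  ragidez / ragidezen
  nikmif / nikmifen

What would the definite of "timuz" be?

romzufof and nikmif both end in -f yet inflect differently (luromzufof, nikmifen), so the final letter is not what conditions the rule; the last vowel is.
"timuz" has last vowel 'u'. The one such stem in the data (lehvuf → lulehvuf) adds the prefix lu-, so the same rule applies.
So timuz → lutimuz.

lutimuz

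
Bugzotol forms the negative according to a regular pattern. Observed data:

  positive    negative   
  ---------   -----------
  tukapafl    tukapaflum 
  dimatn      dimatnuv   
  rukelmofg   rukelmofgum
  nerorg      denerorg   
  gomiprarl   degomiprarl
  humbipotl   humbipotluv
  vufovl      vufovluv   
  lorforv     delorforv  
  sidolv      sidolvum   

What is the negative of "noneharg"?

denoneharg

humbipotl and gomiprarl both end in -l yet inflect differently (humbipotluv, degomiprarl), so the final letter is not what conditions the rule; the second-to-last letter is.
"noneharg" has second-to-last letter 'r'. The stems whose second-to-last letter is 'r' (gomiprarl → degomiprarl, lorforv → delorforv, nerorg → denerorg) add the prefix de-.
So noneharg → denoneharg.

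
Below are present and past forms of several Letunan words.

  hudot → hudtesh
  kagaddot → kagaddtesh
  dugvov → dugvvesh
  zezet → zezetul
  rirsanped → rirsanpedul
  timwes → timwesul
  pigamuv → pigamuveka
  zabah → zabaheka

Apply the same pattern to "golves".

golvesul

hudot and zezet both end in -t yet inflect differently (hudtesh, zezetul), so the final letter is not what conditions the rule; the last vowel is.
"golves" has last vowel 'e'. The stems whose last vowel is 'e' (zezet → zezetul, rirsanped → rirsanpedul, timwes → timwesul) add -ul.
So golves → golvesul.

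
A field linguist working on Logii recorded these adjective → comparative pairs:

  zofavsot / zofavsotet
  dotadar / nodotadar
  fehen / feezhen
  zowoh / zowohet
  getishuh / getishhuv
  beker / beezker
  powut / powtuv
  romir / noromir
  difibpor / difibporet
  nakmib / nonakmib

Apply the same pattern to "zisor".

zisoret

difibpor and beker both end in -r yet inflect differently (difibporet, beezker), so the final letter is not what conditions the rule; the last vowel is.
"zisor" has last vowel 'o'. The stems whose last vowel is 'o' (zofavsot → zofavsotet, zowoh → zowohet, difibpor → difibporet) add -et.
The other patterns: stems whose last vowel is 'e' insert -ez- after the first vowel; stems whose last vowel is 'u' delete the last vowel and add -uv; stems whose last vowel is 'a' or 'i' add the prefix no-.
So zisor → zisoret.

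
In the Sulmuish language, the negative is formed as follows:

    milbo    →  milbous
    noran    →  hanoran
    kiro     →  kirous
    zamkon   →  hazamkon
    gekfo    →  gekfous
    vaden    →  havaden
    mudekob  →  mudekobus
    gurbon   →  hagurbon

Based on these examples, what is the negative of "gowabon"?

zamkon and kiro both have last vowel 'o' yet inflect differently (hazamkon, kirous), so the last vowel is not what conditions the rule; the final letter is.
"gowabon" ends in -n. The stems ending in -n (vaden → havaden, noran → hanoran, zamkon → hazamkon) add the prefix ha-.
The other pattern: stems ending in -b or -o add -us.
So gowabon → hagowabon.

hagowabon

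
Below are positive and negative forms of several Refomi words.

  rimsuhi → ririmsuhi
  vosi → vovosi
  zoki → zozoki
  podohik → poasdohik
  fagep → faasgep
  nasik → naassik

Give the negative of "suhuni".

rimsuhi and podohik both have last vowel 'i' yet inflect differently (ririmsuhi, poasdohik), so the last vowel is not what conditions the rule; the final letter is.
"suhuni" ends in -i. The stems ending in -i (rimsuhi → ririmsuhi, vosi → vovosi, zoki → zozoki) repeat the first consonant+vowel as a prefix.
The other pattern: stems ending in -k or -p insert -as- after the first vowel.
So suhuni → susuhuni.

susuhuni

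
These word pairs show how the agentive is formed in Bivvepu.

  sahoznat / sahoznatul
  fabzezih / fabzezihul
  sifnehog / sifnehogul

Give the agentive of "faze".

Every pair shown (sahoznat → sahoznatul, fabzezih → fabzezihul, sifnehog → sifnehogul) follows the same rule: add -ul.
So faze → fazeul.

fazeul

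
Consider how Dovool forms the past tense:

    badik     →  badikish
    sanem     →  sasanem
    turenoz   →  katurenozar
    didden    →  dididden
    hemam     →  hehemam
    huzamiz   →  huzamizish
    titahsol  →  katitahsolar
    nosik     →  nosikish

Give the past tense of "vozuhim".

vozuhimish

"vozuhim" has last vowel 'i'. The stems whose last vowel is 'i' (huzamiz → huzamizish, badik → badikish, nosik → nosikish) add -ish.
The other patterns: stems whose last vowel is 'o' add ka- … -ar around the stem; stems whose last vowel is 'a' or 'e' repeat the first consonant+vowel as a prefix.
So vozuhim → vozuhimish.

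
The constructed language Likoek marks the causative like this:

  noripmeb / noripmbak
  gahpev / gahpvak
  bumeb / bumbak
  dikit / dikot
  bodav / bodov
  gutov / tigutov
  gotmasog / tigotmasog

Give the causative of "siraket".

gahpev and bodav both end in -v yet inflect differently (gahpvak, bodov), so the final letter is not what conditions the rule; the last vowel is.
"siraket" has last vowel 'e'. The stems whose last vowel is 'e' (noripmeb → noripmbak, gahpev → gahpvak, bumeb → bumbak) delete the last vowel and add -ak.
The other patterns: stems whose last vowel is 'a' or 'i' change the last vowel to 'o'; stems whose last vowel is 'o' add the prefix ti-.
So siraket → siraktak.

siraktak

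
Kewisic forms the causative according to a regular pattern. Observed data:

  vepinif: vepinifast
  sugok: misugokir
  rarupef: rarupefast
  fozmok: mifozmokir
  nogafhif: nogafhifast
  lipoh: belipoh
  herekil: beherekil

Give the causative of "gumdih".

sugok and lipoh both have last vowel 'o' yet inflect differently (misugokir, belipoh), so the last vowel is not what conditions the rule; the final letter is.
"gumdih" ends in -h. The one such stem in the data (lipoh → belipoh) adds the prefix be-, so the same rule applies.
So gumdih → begumdih.

begumdih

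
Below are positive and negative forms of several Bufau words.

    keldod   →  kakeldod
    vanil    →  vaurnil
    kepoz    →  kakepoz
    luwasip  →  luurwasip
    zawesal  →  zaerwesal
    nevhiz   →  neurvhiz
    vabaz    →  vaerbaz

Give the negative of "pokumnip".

pourkumnip

nevhiz and vabaz both end in -z yet inflect differently (neurvhiz, vaerbaz), so the final letter is not what conditions the rule; the last vowel is.
"pokumnip" has last vowel 'i'. The stems whose last vowel is 'i' (luwasip → luurwasip, nevhiz → neurvhiz, vanil → vaurnil) insert -ur- after the first vowel.
So pokumnip → pourkumnip.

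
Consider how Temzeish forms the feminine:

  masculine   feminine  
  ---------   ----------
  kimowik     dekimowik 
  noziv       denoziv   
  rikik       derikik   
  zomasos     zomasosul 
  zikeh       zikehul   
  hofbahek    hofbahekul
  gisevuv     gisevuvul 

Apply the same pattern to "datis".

kimowik and hofbahek both end in -k yet inflect differently (dekimowik, hofbahekul), so the final letter is not what conditions the rule; the last vowel is.
"datis" has last vowel 'i'. The stems whose last vowel is 'i' (kimowik → dekimowik, noziv → denoziv, rikik → derikik) add the prefix de-.
So datis → dedatis.

dedatis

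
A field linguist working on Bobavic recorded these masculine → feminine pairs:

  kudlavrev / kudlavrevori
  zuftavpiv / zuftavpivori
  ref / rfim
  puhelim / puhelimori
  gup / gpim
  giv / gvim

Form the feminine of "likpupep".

"likpupep" has 3 vowels. The stems with 3 vowels (zuftavpiv → zuftavpivori, kudlavrev → kudlavrevori, puhelim → puhelimori) add -ori.
The other pattern: stems with 1 vowel delete the last vowel and add -im.
So likpupep → likpupepori.

likpupepori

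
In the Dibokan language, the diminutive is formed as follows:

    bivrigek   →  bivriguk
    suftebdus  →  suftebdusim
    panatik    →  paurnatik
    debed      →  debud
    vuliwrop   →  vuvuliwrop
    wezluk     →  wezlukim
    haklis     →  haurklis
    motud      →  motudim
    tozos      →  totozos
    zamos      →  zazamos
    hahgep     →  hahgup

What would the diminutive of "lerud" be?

lerudim

"lerud" has last vowel 'u'. The stems whose last vowel is 'u' (wezluk → wezlukim, suftebdus → suftebdusim, motud → motudim) add -im.
So lerud → lerudim.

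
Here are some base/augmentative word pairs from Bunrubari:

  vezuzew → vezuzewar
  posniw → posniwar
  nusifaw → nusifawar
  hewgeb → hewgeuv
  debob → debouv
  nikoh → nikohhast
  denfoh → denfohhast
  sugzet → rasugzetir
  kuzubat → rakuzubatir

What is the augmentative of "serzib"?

vezuzew and hewgeb both have last vowel 'e' yet inflect differently (vezuzewar, hewgeuv), so the last vowel is not what conditions the rule; the final letter is.
"serzib" ends in -b. The stems ending in -b (hewgeb → hewgeuv, debob → debouv) drop the final letter and add -uv.
The other patterns: stems ending in -w add -ar; stems ending in -h double the final consonant and add -ast; stems ending in -t add ra- … -ir around the stem.
So serzib → serziuv.

serziuv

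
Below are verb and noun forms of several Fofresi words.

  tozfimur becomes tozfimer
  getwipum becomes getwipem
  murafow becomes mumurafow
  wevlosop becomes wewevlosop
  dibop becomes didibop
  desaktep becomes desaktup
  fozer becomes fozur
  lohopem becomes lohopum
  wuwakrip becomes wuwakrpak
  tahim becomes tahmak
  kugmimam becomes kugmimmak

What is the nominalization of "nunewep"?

"nunewep" has last vowel 'e'. The stems whose last vowel is 'e' (desaktep → desaktup, fozer → fozur, lohopem → lohopum) change the last vowel to 'u'.
So nunewep → nunewup.

nunewup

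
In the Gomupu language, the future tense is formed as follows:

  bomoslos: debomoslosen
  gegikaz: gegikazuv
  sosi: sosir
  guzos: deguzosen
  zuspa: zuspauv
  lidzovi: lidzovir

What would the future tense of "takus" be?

guzos and gegikaz both begin with g- yet inflect differently (deguzosen, gegikazuv), so the first letter is not what conditions the rule; the final letter is.
"takus" ends in -s. The stems ending in -s (guzos → deguzosen, bomoslos → debomoslosen) add de- … -en around the stem.
The other patterns: stems ending in -i drop the final letter and add -ir; stems ending in -a or -z add -uv.
So takus → detakusen.

detakusen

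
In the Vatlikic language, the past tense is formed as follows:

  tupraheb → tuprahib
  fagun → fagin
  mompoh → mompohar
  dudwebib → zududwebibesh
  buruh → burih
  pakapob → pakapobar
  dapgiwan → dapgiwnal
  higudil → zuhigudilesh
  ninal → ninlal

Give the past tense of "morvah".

pakapob and dudwebib both end in -b yet inflect differently (pakapobar, zududwebibesh), so the final letter is not what conditions the rule; the last vowel is.
"morvah" has last vowel 'a'. The stems whose last vowel is 'a' (ninal → ninlal, dapgiwan → dapgiwnal) delete the last vowel and add -al.
The other patterns: stems whose last vowel is 'o' add -ar; stems whose last vowel is 'i' add zu- … -esh around the stem; stems whose last vowel is 'e' or 'u' change the last vowel to 'i'.
So morvah → morvhal.

morvhal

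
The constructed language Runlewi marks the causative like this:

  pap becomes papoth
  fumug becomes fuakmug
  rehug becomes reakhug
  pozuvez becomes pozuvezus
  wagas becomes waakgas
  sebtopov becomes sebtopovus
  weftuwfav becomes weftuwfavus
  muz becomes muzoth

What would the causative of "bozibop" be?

bozibopus

muz and pozuvez both end in -z yet inflect differently (muzoth, pozuvezus), so the final letter is not what conditions the rule; the number of vowels is.
"bozibop" has 3 vowels. The stems with 3 vowels (sebtopov → sebtopovus, weftuwfav → weftuwfavus, pozuvez → pozuvezus) add -us.
So bozibop → bozibopus.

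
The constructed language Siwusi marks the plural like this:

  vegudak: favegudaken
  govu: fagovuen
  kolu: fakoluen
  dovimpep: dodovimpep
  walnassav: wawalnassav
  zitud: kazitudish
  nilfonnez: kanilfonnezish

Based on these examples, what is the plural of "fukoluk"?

fafukoluken

"fukoluk" ends in -k. The one such stem in the data (vegudak → favegudaken) adds fa- … -en around the stem, so the same rule applies.
So fukoluk → fafukoluken.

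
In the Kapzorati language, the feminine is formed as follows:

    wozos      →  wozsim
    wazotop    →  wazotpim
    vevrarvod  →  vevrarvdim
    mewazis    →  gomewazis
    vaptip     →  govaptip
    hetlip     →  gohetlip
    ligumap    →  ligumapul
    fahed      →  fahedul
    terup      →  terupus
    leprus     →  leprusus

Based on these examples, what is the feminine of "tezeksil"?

wozos and mewazis both end in -s yet inflect differently (wozsim, gomewazis), so the final letter is not what conditions the rule; the last vowel is.
"tezeksil" has last vowel 'i'. The stems whose last vowel is 'i' (mewazis → gomewazis, vaptip → govaptip, hetlip → gohetlip) add the prefix go-.
The other patterns: stems whose last vowel is 'o' delete the last vowel and add -im; stems whose last vowel is 'a' or 'e' add -ul; stems whose last vowel is 'u' add -us.
So tezeksil → gotezeksil.

gotezeksil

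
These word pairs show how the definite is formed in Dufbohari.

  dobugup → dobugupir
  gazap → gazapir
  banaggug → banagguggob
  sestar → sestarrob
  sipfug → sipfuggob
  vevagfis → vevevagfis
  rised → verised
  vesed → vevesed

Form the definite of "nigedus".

dobugup and banaggug both have last vowel 'u' yet inflect differently (dobugupir, banagguggob), so the last vowel is not what conditions the rule; the final letter is.
"nigedus" ends in -s. The one such stem in the data (vevagfis → vevevagfis) adds the prefix ve-, so the same rule applies.
The other patterns: stems ending in -p add -ir; stems ending in -g or -r double the final consonant and add -ob.
So nigedus → venigedus.

venigedus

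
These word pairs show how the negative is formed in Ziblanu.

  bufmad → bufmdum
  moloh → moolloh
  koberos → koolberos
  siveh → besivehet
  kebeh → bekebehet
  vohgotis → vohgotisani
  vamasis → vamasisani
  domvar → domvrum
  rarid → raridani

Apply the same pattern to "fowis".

fowisani

"fowis" has last vowel 'i'. The stems whose last vowel is 'i' (vamasis → vamasisani, rarid → raridani, vohgotis → vohgotisani) add -ani.
So fowis → fowisani.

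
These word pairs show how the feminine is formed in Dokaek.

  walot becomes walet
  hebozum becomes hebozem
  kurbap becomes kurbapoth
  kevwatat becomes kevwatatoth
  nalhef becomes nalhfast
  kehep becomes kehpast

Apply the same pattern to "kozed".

kozdast

walot and kevwatat both end in -t yet inflect differently (walet, kevwatatoth), so the final letter is not what conditions the rule; the last vowel is.
"kozed" has last vowel 'e'. The stems whose last vowel is 'e' (nalhef → nalhfast, kehep → kehpast) delete the last vowel and add -ast.
The other patterns: stems whose last vowel is 'o' or 'u' change the last vowel to 'e'; stems whose last vowel is 'a' add -oth.
So kozed → kozdast.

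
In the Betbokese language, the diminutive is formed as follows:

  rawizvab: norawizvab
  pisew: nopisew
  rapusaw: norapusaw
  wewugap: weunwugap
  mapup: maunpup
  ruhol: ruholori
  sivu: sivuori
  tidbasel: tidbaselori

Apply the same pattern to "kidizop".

"kidizop" ends in -p. The stems ending in -p (wewugap → weunwugap, mapup → maunpup) insert -un- after the first vowel.
The other patterns: stems ending in -b or -w add the prefix no-; stems ending in -l or -u add -ori.
So kidizop → kiundizop.

kiundizop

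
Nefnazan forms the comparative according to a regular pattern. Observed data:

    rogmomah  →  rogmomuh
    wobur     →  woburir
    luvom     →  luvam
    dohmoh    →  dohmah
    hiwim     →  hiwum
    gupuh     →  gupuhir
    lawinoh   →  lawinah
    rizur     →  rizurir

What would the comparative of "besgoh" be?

lawinoh and gupuh both end in -h yet inflect differently (lawinah, gupuhir), so the final letter is not what conditions the rule; the last vowel is.
"besgoh" has last vowel 'o'. The stems whose last vowel is 'o' (lawinoh → lawinah, luvom → luvam, dohmoh → dohmah) change the last vowel to 'a'.
So besgoh → besgah.

besgah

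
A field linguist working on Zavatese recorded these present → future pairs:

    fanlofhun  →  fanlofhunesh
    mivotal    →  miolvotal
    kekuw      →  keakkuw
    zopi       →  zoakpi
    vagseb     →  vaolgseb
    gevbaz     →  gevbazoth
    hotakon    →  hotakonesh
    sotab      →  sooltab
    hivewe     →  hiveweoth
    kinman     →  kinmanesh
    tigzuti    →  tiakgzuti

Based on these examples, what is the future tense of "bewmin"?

bewminesh

kinman and mivotal both have last vowel 'a' yet inflect differently (kinmanesh, miolvotal), so the last vowel is not what conditions the rule; the final letter is.
"bewmin" ends in -n. The stems ending in -n (fanlofhun → fanlofhunesh, hotakon → hotakonesh, kinman → kinmanesh) add -esh.
The other patterns: stems ending in -b or -l insert -ol- after the first vowel; stems ending in -i or -w insert -ak- after the first vowel; stems ending in -e or -z add -oth.
So bewmin → bewminesh.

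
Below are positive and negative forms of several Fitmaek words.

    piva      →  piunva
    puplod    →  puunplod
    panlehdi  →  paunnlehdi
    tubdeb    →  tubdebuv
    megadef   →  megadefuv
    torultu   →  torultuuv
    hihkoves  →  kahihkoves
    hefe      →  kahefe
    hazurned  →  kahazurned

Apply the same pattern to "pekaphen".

puplod and hazurned both end in -d yet inflect differently (puunplod, kahazurned), so the final letter is not what conditions the rule; the first letter is.
"pekaphen" begins with p-. The stems beginning with p- (piva → piunva, puplod → puunplod, panlehdi → paunnlehdi) insert -un- after the first vowel.
The other patterns: stems beginning with m- or t- add -uv; stems beginning with h- add the prefix ka-.
So pekaphen → peunkaphen.

peunkaphen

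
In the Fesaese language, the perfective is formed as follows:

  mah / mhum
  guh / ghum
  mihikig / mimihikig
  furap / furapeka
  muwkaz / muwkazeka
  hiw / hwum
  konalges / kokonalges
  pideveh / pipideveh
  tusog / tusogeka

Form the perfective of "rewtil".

rewtileka

tusog and mihikig both end in -g yet inflect differently (tusogeka, mimihikig), so the final letter is not what conditions the rule; the number of vowels is.
"rewtil" has 2 vowels. The stems with 2 vowels (tusog → tusogeka, furap → furapeka, muwkaz → muwkazeka) add -eka.
So rewtil → rewtileka.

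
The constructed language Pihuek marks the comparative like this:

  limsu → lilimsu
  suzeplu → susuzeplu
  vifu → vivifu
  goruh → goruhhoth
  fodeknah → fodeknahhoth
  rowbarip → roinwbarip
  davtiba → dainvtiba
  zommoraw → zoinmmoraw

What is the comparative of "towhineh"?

towhinehhoth

limsu and goruh both have last vowel 'u' yet inflect differently (lilimsu, goruhhoth), so the last vowel is not what conditions the rule; the final letter is.
"towhineh" ends in -h. The stems ending in -h (goruh → goruhhoth, fodeknah → fodeknahhoth) double the final consonant and add -oth.
The other patterns: stems ending in -u repeat the first consonant+vowel as a prefix; stems ending in -a, -p or -w insert -in- after the first vowel.
So towhineh → towhinehhoth.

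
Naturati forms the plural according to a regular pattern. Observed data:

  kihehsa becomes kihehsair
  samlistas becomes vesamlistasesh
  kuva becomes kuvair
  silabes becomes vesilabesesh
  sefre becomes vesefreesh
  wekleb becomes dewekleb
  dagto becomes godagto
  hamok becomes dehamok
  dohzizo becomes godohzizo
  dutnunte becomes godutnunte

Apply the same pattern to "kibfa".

kibfair

dutnunte and sefre both end in -e yet inflect differently (godutnunte, vesefreesh), so the final letter is not what conditions the rule; the first letter is.
"kibfa" begins with k-. The stems beginning with k- (kuva → kuvair, kihehsa → kihehsair) add -ir.
So kibfa → kibfair.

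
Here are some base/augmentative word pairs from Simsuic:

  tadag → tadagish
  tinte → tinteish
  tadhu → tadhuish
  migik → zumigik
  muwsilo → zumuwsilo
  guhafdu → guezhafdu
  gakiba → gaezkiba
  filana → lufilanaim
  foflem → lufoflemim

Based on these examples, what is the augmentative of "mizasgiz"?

zumizasgiz

tadhu and guhafdu both end in -u yet inflect differently (tadhuish, guezhafdu), so the final letter is not what conditions the rule; the first letter is.
"mizasgiz" begins with m-. The stems beginning with m- (migik → zumigik, muwsilo → zumuwsilo) add the prefix zu-.
So mizasgiz → zumizasgiz.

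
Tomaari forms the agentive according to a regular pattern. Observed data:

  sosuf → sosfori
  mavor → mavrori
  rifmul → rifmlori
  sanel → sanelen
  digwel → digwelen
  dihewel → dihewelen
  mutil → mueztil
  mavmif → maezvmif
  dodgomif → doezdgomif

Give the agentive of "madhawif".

maezdhawif

rifmul and sanel both end in -l yet inflect differently (rifmlori, sanelen), so the final letter is not what conditions the rule; the last vowel is.
"madhawif" has last vowel 'i'. The stems whose last vowel is 'i' (mutil → mueztil, mavmif → maezvmif, dodgomif → doezdgomif) insert -ez- after the first vowel.
The other patterns: stems whose last vowel is 'o' or 'u' delete the last vowel and add -ori; stems whose last vowel is 'e' add -en.
So madhawif → maezdhawif.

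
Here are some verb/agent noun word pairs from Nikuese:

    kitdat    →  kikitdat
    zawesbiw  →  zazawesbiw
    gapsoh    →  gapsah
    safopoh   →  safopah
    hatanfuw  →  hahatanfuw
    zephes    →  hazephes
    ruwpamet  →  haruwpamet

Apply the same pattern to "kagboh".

kagbah

kitdat and ruwpamet both end in -t yet inflect differently (kikitdat, haruwpamet), so the final letter is not what conditions the rule; the last vowel is.
"kagboh" has last vowel 'o'. The stems whose last vowel is 'o' (gapsoh → gapsah, safopoh → safopah) change the last vowel to 'a'.
The other patterns: stems whose last vowel is 'a' or 'i' repeat the first consonant+vowel as a prefix; stems whose last vowel is 'e' or 'u' add the prefix ha-.
So kagboh → kagbah.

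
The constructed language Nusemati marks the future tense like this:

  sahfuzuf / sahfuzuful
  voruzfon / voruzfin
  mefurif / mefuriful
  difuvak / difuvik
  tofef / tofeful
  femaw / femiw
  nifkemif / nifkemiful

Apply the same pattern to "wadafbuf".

wadafbuful

mefurif and voruzfon both have 3 vowels yet inflect differently (mefuriful, voruzfin), so the number of vowels is not what conditions the rule; the final letter is.
"wadafbuf" ends in -f. The stems ending in -f (tofef → tofeful, mefurif → mefuriful, sahfuzuf → sahfuzuful) add -ul.
The other pattern: stems ending in -k, -n or -w change the last vowel to 'i'.
So wadafbuf → wadafbuful.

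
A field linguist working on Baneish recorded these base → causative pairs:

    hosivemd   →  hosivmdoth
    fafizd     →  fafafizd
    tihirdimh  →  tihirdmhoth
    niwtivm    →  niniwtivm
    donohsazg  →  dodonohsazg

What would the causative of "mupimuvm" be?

hosivemd and fafizd both end in -d yet inflect differently (hosivmdoth, fafafizd), so the final letter is not what conditions the rule; the second-to-last letter is.
"mupimuvm" has second-to-last letter 'v'. The one such stem in the data (niwtivm → niniwtivm) repeats the first consonant+vowel as a prefix (as do fafizd, donohsazg), so the same rule applies.
The other pattern: stems whose second-to-last letter is 'm' delete the last vowel and add -oth.
So mupimuvm → mumupimuvm.

mumupimuvm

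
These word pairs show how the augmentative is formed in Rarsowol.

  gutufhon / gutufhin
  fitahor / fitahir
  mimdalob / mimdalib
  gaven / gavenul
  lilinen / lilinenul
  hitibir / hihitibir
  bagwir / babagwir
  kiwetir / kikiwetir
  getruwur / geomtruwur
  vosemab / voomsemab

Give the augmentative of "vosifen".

vosifenul

gutufhon and gaven both end in -n yet inflect differently (gutufhin, gavenul), so the final letter is not what conditions the rule; the last vowel is.
"vosifen" has last vowel 'e'. The stems whose last vowel is 'e' (gaven → gavenul, lilinen → lilinenul) add -ul.
So vosifen → vosifenul.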